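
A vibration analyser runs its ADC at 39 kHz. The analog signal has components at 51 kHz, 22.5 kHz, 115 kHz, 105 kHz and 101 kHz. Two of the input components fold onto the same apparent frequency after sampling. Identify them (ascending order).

fs/2 = 19.5 kHz.
51 kHz mod fs = 12 kHz.
12 kHz ≤ fs/2 = 19.5 kHz, appears at 12 kHz.
22.5 kHz > fs/2 = 19.5 kHz, folds to fs − 22.5 kHz = 16.5 kHz.
115 kHz mod fs = 37 kHz.
37 kHz > fs/2 = 19.5 kHz, folds to fs − 37 kHz = 2 kHz.
105 kHz mod fs = 27 kHz.
27 kHz > fs/2 = 19.5 kHz, folds to fs − 27 kHz = 12 kHz.
101 kHz mod fs = 23 kHz.
23 kHz > fs/2 = 19.5 kHz, folds to fs − 23 kHz = 16 kHz.
51 kHz and 105 kHz both map to 12 kHz.

51 kHz, 105 kHz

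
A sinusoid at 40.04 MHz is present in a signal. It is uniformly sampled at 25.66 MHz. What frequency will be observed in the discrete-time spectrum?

11.28 MHz

40.04 MHz mod fs = 14.38 MHz.
14.38 MHz > fs/2 = 12.83 MHz, folds to fs − 14.38 MHz = 11.28 MHz.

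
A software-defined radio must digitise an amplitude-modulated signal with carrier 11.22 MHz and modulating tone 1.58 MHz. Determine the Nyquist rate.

AM sidebands sit at fc ± fm = 9.64 MHz and 12.8 MHz.
Highest-frequency component: 12.8 MHz.
Nyquist rate = 2 × 12.8 MHz = 25.6 MHz.

25.6 MHz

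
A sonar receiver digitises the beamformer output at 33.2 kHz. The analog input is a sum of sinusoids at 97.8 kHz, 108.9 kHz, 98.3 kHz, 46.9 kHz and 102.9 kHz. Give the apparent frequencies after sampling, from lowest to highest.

1.3 kHz, 1.8 kHz, 3.3 kHz, 9.3 kHz, 13.7 kHz

fs/2 = 16.6 kHz.
97.8 kHz mod fs = 31.4 kHz.
31.4 kHz > fs/2 = 16.6 kHz, folds to fs − 31.4 kHz = 1.8 kHz.
108.9 kHz mod fs = 9.3 kHz.
9.3 kHz ≤ fs/2 = 16.6 kHz, appears at 9.3 kHz.
98.3 kHz mod fs = 31.9 kHz.
31.9 kHz > fs/2 = 16.6 kHz, folds to fs − 31.9 kHz = 1.3 kHz.
46.9 kHz mod fs = 13.7 kHz.
13.7 kHz ≤ fs/2 = 16.6 kHz, appears at 13.7 kHz.
102.9 kHz mod fs = 3.3 kHz.
3.3 kHz ≤ fs/2 = 16.6 kHz, appears at 3.3 kHz.
Distinct values: {1.3 kHz, 1.8 kHz, 3.3 kHz, 9.3 kHz, 13.7 kHz}.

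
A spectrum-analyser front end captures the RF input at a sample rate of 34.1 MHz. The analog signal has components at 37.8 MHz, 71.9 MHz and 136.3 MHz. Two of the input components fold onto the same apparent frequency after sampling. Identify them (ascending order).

fs/2 = 17.05 MHz.
37.8 MHz mod fs = 3.7 MHz.
3.7 MHz ≤ fs/2 = 17.05 MHz, appears at 3.7 MHz.
71.9 MHz mod fs = 3.7 MHz.
3.7 MHz ≤ fs/2 = 17.05 MHz, appears at 3.7 MHz.
136.3 MHz mod fs = 34 MHz.
34 MHz > fs/2 = 17.05 MHz, folds to fs − 34 MHz = 0.1 MHz.
37.8 MHz and 71.9 MHz both map to 3.7 MHz.

37.8 MHz, 71.9 MHz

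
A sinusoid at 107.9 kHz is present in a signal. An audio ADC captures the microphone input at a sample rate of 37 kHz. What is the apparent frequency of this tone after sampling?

107.9 kHz mod fs = 33.9 kHz.
33.9 kHz > fs/2 = 18.5 kHz, folds to fs − 33.9 kHz = 3.1 kHz.

3.1 kHz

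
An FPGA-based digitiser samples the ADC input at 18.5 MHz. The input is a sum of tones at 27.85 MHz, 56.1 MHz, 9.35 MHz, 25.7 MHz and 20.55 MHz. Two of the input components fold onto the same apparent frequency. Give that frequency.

9.15 MHz

fs/2 = 9.25 MHz.
27.85 MHz mod fs = 9.35 MHz.
9.35 MHz > fs/2 = 9.25 MHz, folds to fs − 9.35 MHz = 9.15 MHz.
56.1 MHz mod fs = 0.6 MHz.
0.6 MHz ≤ fs/2 = 9.25 MHz, appears at 0.6 MHz.
9.35 MHz > fs/2 = 9.25 MHz, folds to fs − 9.35 MHz = 9.15 MHz.
25.7 MHz mod fs = 7.2 MHz.
7.2 MHz ≤ fs/2 = 9.25 MHz, appears at 7.2 MHz.
20.55 MHz mod fs = 2.05 MHz.
2.05 MHz ≤ fs/2 = 9.25 MHz, appears at 2.05 MHz.
9.35 MHz and 27.85 MHz both map to 9.15 MHz.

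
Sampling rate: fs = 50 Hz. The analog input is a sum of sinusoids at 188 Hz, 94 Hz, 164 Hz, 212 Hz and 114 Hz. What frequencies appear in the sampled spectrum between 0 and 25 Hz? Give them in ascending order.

6 Hz, 12 Hz, 14 Hz

fs/2 = 25 Hz.
188 Hz mod fs = 38 Hz.
38 Hz > fs/2 = 25 Hz, folds to fs − 38 Hz = 12 Hz.
94 Hz mod fs = 44 Hz.
44 Hz > fs/2 = 25 Hz, folds to fs − 44 Hz = 6 Hz.
164 Hz mod fs = 14 Hz.
14 Hz ≤ fs/2 = 25 Hz, appears at 14 Hz.
212 Hz mod fs = 12 Hz.
12 Hz ≤ fs/2 = 25 Hz, appears at 12 Hz.
114 Hz mod fs = 14 Hz.
14 Hz ≤ fs/2 = 25 Hz, appears at 14 Hz.
Distinct values: {6 Hz, 12 Hz, 14 Hz}.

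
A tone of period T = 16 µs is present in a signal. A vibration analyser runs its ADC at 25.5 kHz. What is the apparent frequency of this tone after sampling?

T = 16 µs → f = 1/T = 62.5 kHz.
62.5 kHz mod fs = 11.5 kHz.
11.5 kHz ≤ fs/2 = 12.75 kHz, appears at 11.5 kHz.

11.5 kHz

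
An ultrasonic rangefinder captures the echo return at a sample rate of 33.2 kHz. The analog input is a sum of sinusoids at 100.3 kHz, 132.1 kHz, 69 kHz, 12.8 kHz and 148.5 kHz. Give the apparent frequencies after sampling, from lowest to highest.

fs/2 = 16.6 kHz.
100.3 kHz mod fs = 0.7 kHz.
0.7 kHz ≤ fs/2 = 16.6 kHz, appears at 0.7 kHz.
132.1 kHz mod fs = 32.5 kHz.
32.5 kHz > fs/2 = 16.6 kHz, folds to fs − 32.5 kHz = 0.7 kHz.
69 kHz mod fs = 2.6 kHz.
2.6 kHz ≤ fs/2 = 16.6 kHz, appears at 2.6 kHz.
12.8 kHz ≤ fs/2 = 16.6 kHz, passes unchanged.
148.5 kHz mod fs = 15.7 kHz.
15.7 kHz ≤ fs/2 = 16.6 kHz, appears at 15.7 kHz.
Distinct values: {0.7 kHz, 2.6 kHz, 12.8 kHz, 15.7 kHz}.

0.7 kHz, 2.6 kHz, 12.8 kHz, 15.7 kHz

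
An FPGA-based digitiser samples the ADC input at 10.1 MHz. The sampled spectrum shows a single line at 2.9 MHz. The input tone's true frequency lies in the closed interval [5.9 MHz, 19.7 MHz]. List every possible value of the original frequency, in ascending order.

7.2 MHz, 13 MHz, 17.3 MHz

Frequencies that alias to 2.9 MHz are k·fs ± 2.9 MHz for integer k ≥ 0.
k=0: 2.9 MHz.
k=1: 7.2 MHz, 13 MHz.
k=2: 17.3 MHz, 23.1 MHz.
k=3: 27.4 MHz, 33.2 MHz.
Within [5.9 MHz, 19.7 MHz]: 7.2 MHz, 13 MHz, 17.3 MHz.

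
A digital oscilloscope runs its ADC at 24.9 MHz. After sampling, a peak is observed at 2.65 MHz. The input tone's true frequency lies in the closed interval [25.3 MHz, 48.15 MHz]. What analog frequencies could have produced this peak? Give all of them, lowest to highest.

Frequencies that alias to 2.65 MHz are k·fs ± 2.65 MHz for integer k ≥ 0.
k=0: 2.65 MHz.
k=1: 22.25 MHz, 27.55 MHz.
k=2: 47.15 MHz, 52.45 MHz.
k=3: 72.05 MHz, 77.35 MHz.
Within [25.3 MHz, 48.15 MHz]: 27.55 MHz, 47.15 MHz.

27.55 MHz, 47.15 MHz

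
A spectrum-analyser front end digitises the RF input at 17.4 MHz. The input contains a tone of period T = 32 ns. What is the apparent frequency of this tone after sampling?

T = 32 ns → f = 1/T = 31.25 MHz.
31.25 MHz mod fs = 13.85 MHz.
13.85 MHz > fs/2 = 8.7 MHz, folds to fs − 13.85 MHz = 3.55 MHz.

3.55 MHz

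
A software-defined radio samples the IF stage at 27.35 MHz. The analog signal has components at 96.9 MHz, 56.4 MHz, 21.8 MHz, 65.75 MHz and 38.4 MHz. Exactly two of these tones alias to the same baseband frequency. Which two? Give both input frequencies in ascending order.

fs/2 = 13.675 MHz.
96.9 MHz mod fs = 14.85 MHz.
14.85 MHz > fs/2 = 13.675 MHz, folds to fs − 14.85 MHz = 12.5 MHz.
56.4 MHz mod fs = 1.7 MHz.
1.7 MHz ≤ fs/2 = 13.675 MHz, appears at 1.7 MHz.
21.8 MHz > fs/2 = 13.675 MHz, folds to fs − 21.8 MHz = 5.55 MHz.
65.75 MHz mod fs = 11.05 MHz.
11.05 MHz ≤ fs/2 = 13.675 MHz, appears at 11.05 MHz.
38.4 MHz mod fs = 11.05 MHz.
11.05 MHz ≤ fs/2 = 13.675 MHz, appears at 11.05 MHz.
38.4 MHz and 65.75 MHz both map to 11.05 MHz.

38.4 MHz, 65.75 MHz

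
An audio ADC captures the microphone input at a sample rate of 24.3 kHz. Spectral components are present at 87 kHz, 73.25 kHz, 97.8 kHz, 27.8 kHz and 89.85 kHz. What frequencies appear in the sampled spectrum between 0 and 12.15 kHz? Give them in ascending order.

fs/2 = 12.15 kHz.
87 kHz mod fs = 14.1 kHz.
14.1 kHz > fs/2 = 12.15 kHz, folds to fs − 14.1 kHz = 10.2 kHz.
73.25 kHz mod fs = 0.35 kHz.
0.35 kHz ≤ fs/2 = 12.15 kHz, appears at 0.35 kHz.
97.8 kHz mod fs = 0.6 kHz.
0.6 kHz ≤ fs/2 = 12.15 kHz, appears at 0.6 kHz.
27.8 kHz mod fs = 3.5 kHz.
3.5 kHz ≤ fs/2 = 12.15 kHz, appears at 3.5 kHz.
89.85 kHz mod fs = 16.95 kHz.
16.95 kHz > fs/2 = 12.15 kHz, folds to fs − 16.95 kHz = 7.35 kHz.
Distinct values: {0.35 kHz, 0.6 kHz, 3.5 kHz, 7.35 kHz, 10.2 kHz}.

0.35 kHz, 0.6 kHz, 3.5 kHz, 7.35 kHz, 10.2 kHz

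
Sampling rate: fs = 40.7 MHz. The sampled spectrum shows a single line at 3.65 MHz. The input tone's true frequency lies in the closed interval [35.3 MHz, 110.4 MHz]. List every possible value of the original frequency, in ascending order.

37.05 MHz, 44.35 MHz, 77.75 MHz, 85.05 MHz

Frequencies that alias to 3.65 MHz are k·fs ± 3.65 MHz for integer k ≥ 0.
k=0: 3.65 MHz.
k=1: 37.05 MHz, 44.35 MHz.
k=2: 77.75 MHz, 85.05 MHz.
k=3: 118.45 MHz, 125.75 MHz.
Within [35.3 MHz, 110.4 MHz]: 37.05 MHz, 44.35 MHz, 77.75 MHz, 85.05 MHz.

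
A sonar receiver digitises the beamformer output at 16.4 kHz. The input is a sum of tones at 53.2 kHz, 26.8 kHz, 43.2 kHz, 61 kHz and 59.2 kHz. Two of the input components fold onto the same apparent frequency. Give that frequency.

6 kHz

fs/2 = 8.2 kHz.
53.2 kHz mod fs = 4 kHz.
4 kHz ≤ fs/2 = 8.2 kHz, appears at 4 kHz.
26.8 kHz mod fs = 10.4 kHz.
10.4 kHz > fs/2 = 8.2 kHz, folds to fs − 10.4 kHz = 6 kHz.
43.2 kHz mod fs = 10.4 kHz.
10.4 kHz > fs/2 = 8.2 kHz, folds to fs − 10.4 kHz = 6 kHz.
61 kHz mod fs = 11.8 kHz.
11.8 kHz > fs/2 = 8.2 kHz, folds to fs − 11.8 kHz = 4.6 kHz.
59.2 kHz mod fs = 10 kHz.
10 kHz > fs/2 = 8.2 kHz, folds to fs − 10 kHz = 6.4 kHz.
26.8 kHz and 43.2 kHz both map to 6 kHz.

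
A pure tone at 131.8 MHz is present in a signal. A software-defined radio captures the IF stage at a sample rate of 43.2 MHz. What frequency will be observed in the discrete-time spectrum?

2.2 MHz

131.8 MHz mod fs = 2.2 MHz.
2.2 MHz ≤ fs/2 = 21.6 MHz, appears at 2.2 MHz.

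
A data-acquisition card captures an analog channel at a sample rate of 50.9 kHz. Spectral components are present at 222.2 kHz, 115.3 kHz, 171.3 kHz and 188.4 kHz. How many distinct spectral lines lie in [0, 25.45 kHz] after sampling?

fs/2 = 25.45 kHz.
222.2 kHz mod fs = 18.6 kHz.
18.6 kHz ≤ fs/2 = 25.45 kHz, appears at 18.6 kHz.
115.3 kHz mod fs = 13.5 kHz.
13.5 kHz ≤ fs/2 = 25.45 kHz, appears at 13.5 kHz.
171.3 kHz mod fs = 18.6 kHz.
18.6 kHz ≤ fs/2 = 25.45 kHz, appears at 18.6 kHz.
188.4 kHz mod fs = 35.7 kHz.
35.7 kHz > fs/2 = 25.45 kHz, folds to fs − 35.7 kHz = 15.2 kHz.
Distinct values: {13.5 kHz, 15.2 kHz, 18.6 kHz} → 3.

3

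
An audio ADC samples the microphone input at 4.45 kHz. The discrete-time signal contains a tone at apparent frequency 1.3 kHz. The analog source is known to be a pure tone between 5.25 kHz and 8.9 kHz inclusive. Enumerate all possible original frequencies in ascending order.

Frequencies that alias to 1.3 kHz are k·fs ± 1.3 kHz for integer k ≥ 0.
k=0: 1.3 kHz.
k=1: 3.15 kHz, 5.75 kHz.
k=2: 7.6 kHz, 10.2 kHz.
k=3: 12.05 kHz, 14.65 kHz.
Within [5.25 kHz, 8.9 kHz]: 5.75 kHz, 7.6 kHz.

5.75 kHz, 7.6 kHz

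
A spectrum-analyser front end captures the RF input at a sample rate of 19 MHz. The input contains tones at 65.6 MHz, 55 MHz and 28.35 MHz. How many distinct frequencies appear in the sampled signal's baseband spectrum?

fs/2 = 9.5 MHz.
65.6 MHz mod fs = 8.6 MHz.
8.6 MHz ≤ fs/2 = 9.5 MHz, appears at 8.6 MHz.
55 MHz mod fs = 17 MHz.
17 MHz > fs/2 = 9.5 MHz, folds to fs − 17 MHz = 2 MHz.
28.35 MHz mod fs = 9.35 MHz.
9.35 MHz ≤ fs/2 = 9.5 MHz, appears at 9.35 MHz.
Distinct values: {2 MHz, 8.6 MHz, 9.35 MHz} → 3.

3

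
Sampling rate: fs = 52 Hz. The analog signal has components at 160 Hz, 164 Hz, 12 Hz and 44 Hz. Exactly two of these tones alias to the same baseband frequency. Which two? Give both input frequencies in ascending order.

fs/2 = 26 Hz.
160 Hz mod fs = 4 Hz.
4 Hz ≤ fs/2 = 26 Hz, appears at 4 Hz.
164 Hz mod fs = 8 Hz.
8 Hz ≤ fs/2 = 26 Hz, appears at 8 Hz.
12 Hz ≤ fs/2 = 26 Hz, passes unchanged.
44 Hz > fs/2 = 26 Hz, folds to fs − 44 Hz = 8 Hz.
44 Hz and 164 Hz both map to 8 Hz.

44 Hz, 164 Hz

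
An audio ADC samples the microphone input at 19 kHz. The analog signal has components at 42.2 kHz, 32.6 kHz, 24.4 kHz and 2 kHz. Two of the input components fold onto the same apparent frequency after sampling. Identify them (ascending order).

fs/2 = 9.5 kHz.
42.2 kHz mod fs = 4.2 kHz.
4.2 kHz ≤ fs/2 = 9.5 kHz, appears at 4.2 kHz.
32.6 kHz mod fs = 13.6 kHz.
13.6 kHz > fs/2 = 9.5 kHz, folds to fs − 13.6 kHz = 5.4 kHz.
24.4 kHz mod fs = 5.4 kHz.
5.4 kHz ≤ fs/2 = 9.5 kHz, appears at 5.4 kHz.
2 kHz ≤ fs/2 = 9.5 kHz, passes unchanged.
24.4 kHz and 32.6 kHz both map to 5.4 kHz.

24.4 kHz, 32.6 kHz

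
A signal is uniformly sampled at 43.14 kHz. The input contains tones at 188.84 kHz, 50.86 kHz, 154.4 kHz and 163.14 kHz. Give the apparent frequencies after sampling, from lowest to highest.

fs/2 = 21.57 kHz.
188.84 kHz mod fs = 16.28 kHz.
16.28 kHz ≤ fs/2 = 21.57 kHz, appears at 16.28 kHz.
50.86 kHz mod fs = 7.72 kHz.
7.72 kHz ≤ fs/2 = 21.57 kHz, appears at 7.72 kHz.
154.4 kHz mod fs = 24.98 kHz.
24.98 kHz > fs/2 = 21.57 kHz, folds to fs − 24.98 kHz = 18.16 kHz.
163.14 kHz mod fs = 33.72 kHz.
33.72 kHz > fs/2 = 21.57 kHz, folds to fs − 33.72 kHz = 9.42 kHz.
Distinct values: {7.72 kHz, 9.42 kHz, 16.28 kHz, 18.16 kHz}.

7.72 kHz, 9.42 kHz, 16.28 kHz, 18.16 kHz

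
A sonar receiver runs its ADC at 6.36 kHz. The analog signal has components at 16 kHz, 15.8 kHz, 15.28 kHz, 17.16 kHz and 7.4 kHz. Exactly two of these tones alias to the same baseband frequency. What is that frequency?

3.08 kHz

fs/2 = 3.18 kHz.
16 kHz mod fs = 3.28 kHz.
3.28 kHz > fs/2 = 3.18 kHz, folds to fs − 3.28 kHz = 3.08 kHz.
15.8 kHz mod fs = 3.08 kHz.
3.08 kHz ≤ fs/2 = 3.18 kHz, appears at 3.08 kHz.
15.28 kHz mod fs = 2.56 kHz.
2.56 kHz ≤ fs/2 = 3.18 kHz, appears at 2.56 kHz.
17.16 kHz mod fs = 4.44 kHz.
4.44 kHz > fs/2 = 3.18 kHz, folds to fs − 4.44 kHz = 1.92 kHz.
7.4 kHz mod fs = 1.04 kHz.
1.04 kHz ≤ fs/2 = 3.18 kHz, appears at 1.04 kHz.
15.8 kHz and 16 kHz both map to 3.08 kHz.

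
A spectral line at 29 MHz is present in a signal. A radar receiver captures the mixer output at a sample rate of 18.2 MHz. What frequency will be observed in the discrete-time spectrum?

7.4 MHz

29 MHz mod fs = 10.8 MHz.
10.8 MHz > fs/2 = 9.1 MHz, folds to fs − 10.8 MHz = 7.4 MHz.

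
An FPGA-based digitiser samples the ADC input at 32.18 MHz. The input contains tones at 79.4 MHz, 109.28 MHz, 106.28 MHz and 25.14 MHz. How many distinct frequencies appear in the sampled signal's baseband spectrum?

fs/2 = 16.09 MHz.
79.4 MHz mod fs = 15.04 MHz.
15.04 MHz ≤ fs/2 = 16.09 MHz, appears at 15.04 MHz.
109.28 MHz mod fs = 12.74 MHz.
12.74 MHz ≤ fs/2 = 16.09 MHz, appears at 12.74 MHz.
106.28 MHz mod fs = 9.74 MHz.
9.74 MHz ≤ fs/2 = 16.09 MHz, appears at 9.74 MHz.
25.14 MHz > fs/2 = 16.09 MHz, folds to fs − 25.14 MHz = 7.04 MHz.
Distinct values: {7.04 MHz, 9.74 MHz, 12.74 MHz, 15.04 MHz} → 4.

4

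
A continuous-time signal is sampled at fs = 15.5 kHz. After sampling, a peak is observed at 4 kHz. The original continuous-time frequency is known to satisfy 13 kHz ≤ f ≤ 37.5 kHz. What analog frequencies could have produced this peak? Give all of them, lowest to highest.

19.5 kHz, 27 kHz, 35 kHz

Frequencies that alias to 4 kHz are k·fs ± 4 kHz for integer k ≥ 0.
k=0: 4 kHz.
k=1: 11.5 kHz, 19.5 kHz.
k=2: 27 kHz, 35 kHz.
k=3: 42.5 kHz, 50.5 kHz.
Within [13 kHz, 37.5 kHz]: 19.5 kHz, 27 kHz, 35 kHz.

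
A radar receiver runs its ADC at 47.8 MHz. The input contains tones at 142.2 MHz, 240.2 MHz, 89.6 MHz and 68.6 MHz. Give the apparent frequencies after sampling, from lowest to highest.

fs/2 = 23.9 MHz.
142.2 MHz mod fs = 46.6 MHz.
46.6 MHz > fs/2 = 23.9 MHz, folds to fs − 46.6 MHz = 1.2 MHz.
240.2 MHz mod fs = 1.2 MHz.
1.2 MHz ≤ fs/2 = 23.9 MHz, appears at 1.2 MHz.
89.6 MHz mod fs = 41.8 MHz.
41.8 MHz > fs/2 = 23.9 MHz, folds to fs − 41.8 MHz = 6 MHz.
68.6 MHz mod fs = 20.8 MHz.
20.8 MHz ≤ fs/2 = 23.9 MHz, appears at 20.8 MHz.
Distinct values: {1.2 MHz, 6 MHz, 20.8 MHz}.

1.2 MHz, 6 MHz, 20.8 MHz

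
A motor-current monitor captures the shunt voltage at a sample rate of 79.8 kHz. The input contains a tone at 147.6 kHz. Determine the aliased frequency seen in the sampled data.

147.6 kHz mod fs = 67.8 kHz.
67.8 kHz > fs/2 = 39.9 kHz, folds to fs − 67.8 kHz = 12 kHz.

12 kHz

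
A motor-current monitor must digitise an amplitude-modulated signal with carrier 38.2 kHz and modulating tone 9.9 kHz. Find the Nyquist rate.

96.2 kHz

AM sidebands sit at fc ± fm = 28.3 kHz and 48.1 kHz.
Highest-frequency component: 48.1 kHz.
Nyquist rate = 2 × 48.1 kHz = 96.2 kHz.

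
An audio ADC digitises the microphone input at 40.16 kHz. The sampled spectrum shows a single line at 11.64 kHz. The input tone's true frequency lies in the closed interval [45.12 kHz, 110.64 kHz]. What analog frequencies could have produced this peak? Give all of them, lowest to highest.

51.8 kHz, 68.68 kHz, 91.96 kHz, 108.84 kHz

Frequencies that alias to 11.64 kHz are k·fs ± 11.64 kHz for integer k ≥ 0.
k=0: 11.64 kHz.
k=1: 28.52 kHz, 51.8 kHz.
k=2: 68.68 kHz, 91.96 kHz.
k=3: 108.84 kHz, 132.12 kHz.
k=4: 149 kHz, 172.28 kHz.
Within [45.12 kHz, 110.64 kHz]: 51.8 kHz, 68.68 kHz, 91.96 kHz, 108.84 kHz.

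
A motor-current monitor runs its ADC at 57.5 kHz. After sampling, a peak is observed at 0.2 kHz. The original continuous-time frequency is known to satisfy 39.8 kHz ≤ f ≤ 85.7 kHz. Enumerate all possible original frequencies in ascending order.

57.3 kHz, 57.7 kHz

Frequencies that alias to 0.2 kHz are k·fs ± 0.2 kHz for integer k ≥ 0.
k=0: 0.2 kHz.
k=1: 57.3 kHz, 57.7 kHz.
k=2: 114.8 kHz, 115.2 kHz.
Within [39.8 kHz, 85.7 kHz]: 57.3 kHz, 57.7 kHz.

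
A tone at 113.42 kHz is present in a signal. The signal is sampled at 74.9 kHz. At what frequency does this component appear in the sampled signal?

36.38 kHz

113.42 kHz mod fs = 38.52 kHz.
38.52 kHz > fs/2 = 37.45 kHz, folds to fs − 38.52 kHz = 36.38 kHz.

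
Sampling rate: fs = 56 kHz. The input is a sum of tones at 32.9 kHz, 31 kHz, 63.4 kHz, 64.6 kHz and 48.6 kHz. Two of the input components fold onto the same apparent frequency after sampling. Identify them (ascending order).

48.6 kHz, 63.4 kHz

fs/2 = 28 kHz.
32.9 kHz > fs/2 = 28 kHz, folds to fs − 32.9 kHz = 23.1 kHz.
31 kHz > fs/2 = 28 kHz, folds to fs − 31 kHz = 25 kHz.
63.4 kHz mod fs = 7.4 kHz.
7.4 kHz ≤ fs/2 = 28 kHz, appears at 7.4 kHz.
64.6 kHz mod fs = 8.6 kHz.
8.6 kHz ≤ fs/2 = 28 kHz, appears at 8.6 kHz.
48.6 kHz > fs/2 = 28 kHz, folds to fs − 48.6 kHz = 7.4 kHz.
48.6 kHz and 63.4 kHz both map to 7.4 kHz.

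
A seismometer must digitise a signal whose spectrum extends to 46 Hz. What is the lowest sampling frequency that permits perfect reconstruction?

Nyquist rate = 2 × 46 Hz = 92 Hz.

92 Hz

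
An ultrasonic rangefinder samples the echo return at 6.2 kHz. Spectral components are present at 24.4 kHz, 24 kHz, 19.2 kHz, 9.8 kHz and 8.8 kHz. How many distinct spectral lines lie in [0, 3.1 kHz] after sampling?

fs/2 = 3.1 kHz.
24.4 kHz mod fs = 5.8 kHz.
5.8 kHz > fs/2 = 3.1 kHz, folds to fs − 5.8 kHz = 0.4 kHz.
24 kHz mod fs = 5.4 kHz.
5.4 kHz > fs/2 = 3.1 kHz, folds to fs − 5.4 kHz = 0.8 kHz.
19.2 kHz mod fs = 0.6 kHz.
0.6 kHz ≤ fs/2 = 3.1 kHz, appears at 0.6 kHz.
9.8 kHz mod fs = 3.6 kHz.
3.6 kHz > fs/2 = 3.1 kHz, folds to fs − 3.6 kHz = 2.6 kHz.
8.8 kHz mod fs = 2.6 kHz.
2.6 kHz ≤ fs/2 = 3.1 kHz, appears at 2.6 kHz.
Distinct values: {0.4 kHz, 0.6 kHz, 0.8 kHz, 2.6 kHz} → 4.

4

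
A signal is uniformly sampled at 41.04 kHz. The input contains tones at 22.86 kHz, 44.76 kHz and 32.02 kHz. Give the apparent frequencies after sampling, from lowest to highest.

fs/2 = 20.52 kHz.
22.86 kHz > fs/2 = 20.52 kHz, folds to fs − 22.86 kHz = 18.18 kHz.
44.76 kHz mod fs = 3.72 kHz.
3.72 kHz ≤ fs/2 = 20.52 kHz, appears at 3.72 kHz.
32.02 kHz > fs/2 = 20.52 kHz, folds to fs − 32.02 kHz = 9.02 kHz.
Distinct values: {3.72 kHz, 9.02 kHz, 18.18 kHz}.

3.72 kHz, 9.02 kHz, 18.18 kHz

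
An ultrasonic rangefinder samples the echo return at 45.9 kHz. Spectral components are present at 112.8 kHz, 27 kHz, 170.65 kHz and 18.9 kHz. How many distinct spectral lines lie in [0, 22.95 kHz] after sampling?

fs/2 = 22.95 kHz.
112.8 kHz mod fs = 21 kHz.
21 kHz ≤ fs/2 = 22.95 kHz, appears at 21 kHz.
27 kHz > fs/2 = 22.95 kHz, folds to fs − 27 kHz = 18.9 kHz.
170.65 kHz mod fs = 32.95 kHz.
32.95 kHz > fs/2 = 22.95 kHz, folds to fs − 32.95 kHz = 12.95 kHz.
18.9 kHz ≤ fs/2 = 22.95 kHz, passes unchanged.
Distinct values: {12.95 kHz, 18.9 kHz, 21 kHz} → 3.

3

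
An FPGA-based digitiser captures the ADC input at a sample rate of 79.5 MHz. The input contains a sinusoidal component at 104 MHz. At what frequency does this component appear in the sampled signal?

104 MHz mod fs = 24.5 MHz.
24.5 MHz ≤ fs/2 = 39.75 MHz, appears at 24.5 MHz.

24.5 MHz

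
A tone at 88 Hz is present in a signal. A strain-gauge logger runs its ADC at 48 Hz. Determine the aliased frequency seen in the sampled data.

8 Hz

88 Hz mod fs = 40 Hz.
40 Hz > fs/2 = 24 Hz, folds to fs − 40 Hz = 8 Hz.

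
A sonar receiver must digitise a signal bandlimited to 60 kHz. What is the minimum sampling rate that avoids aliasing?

120 kHz

Nyquist rate = 2 × 60 kHz = 120 kHz.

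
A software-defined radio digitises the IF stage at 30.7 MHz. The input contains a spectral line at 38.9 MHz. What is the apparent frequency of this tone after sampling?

8.2 MHz

38.9 MHz mod fs = 8.2 MHz.
8.2 MHz ≤ fs/2 = 15.35 MHz, appears at 8.2 MHz.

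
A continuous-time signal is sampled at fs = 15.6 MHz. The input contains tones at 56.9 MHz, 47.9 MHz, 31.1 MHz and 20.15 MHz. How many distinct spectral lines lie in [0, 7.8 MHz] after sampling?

fs/2 = 7.8 MHz.
56.9 MHz mod fs = 10.1 MHz.
10.1 MHz > fs/2 = 7.8 MHz, folds to fs − 10.1 MHz = 5.5 MHz.
47.9 MHz mod fs = 1.1 MHz.
1.1 MHz ≤ fs/2 = 7.8 MHz, appears at 1.1 MHz.
31.1 MHz mod fs = 15.5 MHz.
15.5 MHz > fs/2 = 7.8 MHz, folds to fs − 15.5 MHz = 0.1 MHz.
20.15 MHz mod fs = 4.55 MHz.
4.55 MHz ≤ fs/2 = 7.8 MHz, appears at 4.55 MHz.
Distinct values: {0.1 MHz, 1.1 MHz, 4.55 MHz, 5.5 MHz} → 4.

4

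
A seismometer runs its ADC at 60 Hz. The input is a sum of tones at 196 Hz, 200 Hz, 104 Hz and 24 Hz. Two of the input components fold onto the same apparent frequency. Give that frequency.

16 Hz

fs/2 = 30 Hz.
196 Hz mod fs = 16 Hz.
16 Hz ≤ fs/2 = 30 Hz, appears at 16 Hz.
200 Hz mod fs = 20 Hz.
20 Hz ≤ fs/2 = 30 Hz, appears at 20 Hz.
104 Hz mod fs = 44 Hz.
44 Hz > fs/2 = 30 Hz, folds to fs − 44 Hz = 16 Hz.
24 Hz ≤ fs/2 = 30 Hz, passes unchanged.
104 Hz and 196 Hz both map to 16 Hz.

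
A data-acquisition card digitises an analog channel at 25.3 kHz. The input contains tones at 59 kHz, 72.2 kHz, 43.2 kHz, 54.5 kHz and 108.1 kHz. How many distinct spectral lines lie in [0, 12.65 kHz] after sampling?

5

fs/2 = 12.65 kHz.
59 kHz mod fs = 8.4 kHz.
8.4 kHz ≤ fs/2 = 12.65 kHz, appears at 8.4 kHz.
72.2 kHz mod fs = 21.6 kHz.
21.6 kHz > fs/2 = 12.65 kHz, folds to fs − 21.6 kHz = 3.7 kHz.
43.2 kHz mod fs = 17.9 kHz.
17.9 kHz > fs/2 = 12.65 kHz, folds to fs − 17.9 kHz = 7.4 kHz.
54.5 kHz mod fs = 3.9 kHz.
3.9 kHz ≤ fs/2 = 12.65 kHz, appears at 3.9 kHz.
108.1 kHz mod fs = 6.9 kHz.
6.9 kHz ≤ fs/2 = 12.65 kHz, appears at 6.9 kHz.
Distinct values: {3.7 kHz, 3.9 kHz, 6.9 kHz, 7.4 kHz, 8.4 kHz} → 5.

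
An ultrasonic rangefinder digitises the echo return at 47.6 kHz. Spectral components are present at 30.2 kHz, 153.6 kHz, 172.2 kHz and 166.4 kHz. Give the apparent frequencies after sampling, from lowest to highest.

10.8 kHz, 17.4 kHz, 18.2 kHz, 23.6 kHz

fs/2 = 23.8 kHz.
30.2 kHz > fs/2 = 23.8 kHz, folds to fs − 30.2 kHz = 17.4 kHz.
153.6 kHz mod fs = 10.8 kHz.
10.8 kHz ≤ fs/2 = 23.8 kHz, appears at 10.8 kHz.
172.2 kHz mod fs = 29.4 kHz.
29.4 kHz > fs/2 = 23.8 kHz, folds to fs − 29.4 kHz = 18.2 kHz.
166.4 kHz mod fs = 23.6 kHz.
23.6 kHz ≤ fs/2 = 23.8 kHz, appears at 23.6 kHz.
Distinct values: {10.8 kHz, 17.4 kHz, 18.2 kHz, 23.6 kHz}.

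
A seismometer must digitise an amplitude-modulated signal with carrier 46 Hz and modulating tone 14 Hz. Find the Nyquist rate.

120 Hz

AM sidebands sit at fc ± fm = 32 Hz and 60 Hz.
Highest-frequency component: 60 Hz.
Nyquist rate = 2 × 60 Hz = 120 Hz.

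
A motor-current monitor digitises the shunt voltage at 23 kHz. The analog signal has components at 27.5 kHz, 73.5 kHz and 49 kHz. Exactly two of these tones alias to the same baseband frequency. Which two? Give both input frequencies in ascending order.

27.5 kHz, 73.5 kHz

fs/2 = 11.5 kHz.
27.5 kHz mod fs = 4.5 kHz.
4.5 kHz ≤ fs/2 = 11.5 kHz, appears at 4.5 kHz.
73.5 kHz mod fs = 4.5 kHz.
4.5 kHz ≤ fs/2 = 11.5 kHz, appears at 4.5 kHz.
49 kHz mod fs = 3 kHz.
3 kHz ≤ fs/2 = 11.5 kHz, appears at 3 kHz.
27.5 kHz and 73.5 kHz both map to 4.5 kHz.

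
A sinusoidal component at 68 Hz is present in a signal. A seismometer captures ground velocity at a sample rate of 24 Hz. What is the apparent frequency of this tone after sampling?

68 Hz mod fs = 20 Hz.
20 Hz > fs/2 = 12 Hz, folds to fs − 20 Hz = 4 Hz.

4 Hz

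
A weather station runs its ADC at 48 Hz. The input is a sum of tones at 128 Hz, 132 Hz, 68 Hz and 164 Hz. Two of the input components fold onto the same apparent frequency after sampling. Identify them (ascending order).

fs/2 = 24 Hz.
128 Hz mod fs = 32 Hz.
32 Hz > fs/2 = 24 Hz, folds to fs − 32 Hz = 16 Hz.
132 Hz mod fs = 36 Hz.
36 Hz > fs/2 = 24 Hz, folds to fs − 36 Hz = 12 Hz.
68 Hz mod fs = 20 Hz.
20 Hz ≤ fs/2 = 24 Hz, appears at 20 Hz.
164 Hz mod fs = 20 Hz.
20 Hz ≤ fs/2 = 24 Hz, appears at 20 Hz.
68 Hz and 164 Hz both map to 20 Hz.

68 Hz, 164 Hz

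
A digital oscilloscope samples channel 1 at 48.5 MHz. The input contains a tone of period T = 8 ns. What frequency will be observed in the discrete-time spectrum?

20.5 MHz

T = 8 ns → f = 1/T = 125 MHz.
125 MHz mod fs = 28 MHz.
28 MHz > fs/2 = 24.25 MHz, folds to fs − 28 MHz = 20.5 MHz.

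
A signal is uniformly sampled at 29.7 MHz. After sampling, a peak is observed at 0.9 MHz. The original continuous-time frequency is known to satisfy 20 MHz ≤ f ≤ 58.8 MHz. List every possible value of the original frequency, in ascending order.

Frequencies that alias to 0.9 MHz are k·fs ± 0.9 MHz for integer k ≥ 0.
k=0: 0.9 MHz.
k=1: 28.8 MHz, 30.6 MHz.
k=2: 58.5 MHz, 60.3 MHz.
k=3: 88.2 MHz, 90 MHz.
Within [20 MHz, 58.8 MHz]: 28.8 MHz, 30.6 MHz, 58.5 MHz.

28.8 MHz, 30.6 MHz, 58.5 MHz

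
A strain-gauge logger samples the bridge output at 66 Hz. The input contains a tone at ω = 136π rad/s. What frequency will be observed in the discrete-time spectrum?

2 Hz

ω = 136π rad/s → f = ω/(2π) = 68 Hz.
68 Hz mod fs = 2 Hz.
2 Hz ≤ fs/2 = 33 Hz, appears at 2 Hz.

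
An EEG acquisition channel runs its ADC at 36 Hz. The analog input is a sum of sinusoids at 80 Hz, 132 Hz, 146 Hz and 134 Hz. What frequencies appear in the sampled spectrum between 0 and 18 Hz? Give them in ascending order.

2 Hz, 8 Hz, 10 Hz, 12 Hz

fs/2 = 18 Hz.
80 Hz mod fs = 8 Hz.
8 Hz ≤ fs/2 = 18 Hz, appears at 8 Hz.
132 Hz mod fs = 24 Hz.
24 Hz > fs/2 = 18 Hz, folds to fs − 24 Hz = 12 Hz.
146 Hz mod fs = 2 Hz.
2 Hz ≤ fs/2 = 18 Hz, appears at 2 Hz.
134 Hz mod fs = 26 Hz.
26 Hz > fs/2 = 18 Hz, folds to fs − 26 Hz = 10 Hz.
Distinct values: {2 Hz, 8 Hz, 10 Hz, 12 Hz}.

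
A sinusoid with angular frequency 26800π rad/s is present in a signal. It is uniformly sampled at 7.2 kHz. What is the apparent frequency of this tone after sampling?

ω = 26800π rad/s → f = ω/(2π) = 13400 Hz = 13.4 kHz.
13.4 kHz mod fs = 6.2 kHz.
6.2 kHz > fs/2 = 3.6 kHz, folds to fs − 6.2 kHz = 1 kHz.

1 kHz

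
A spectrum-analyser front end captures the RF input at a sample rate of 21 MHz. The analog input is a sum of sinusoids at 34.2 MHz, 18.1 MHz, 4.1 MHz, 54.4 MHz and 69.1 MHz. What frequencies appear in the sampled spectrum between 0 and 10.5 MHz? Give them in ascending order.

2.9 MHz, 4.1 MHz, 6.1 MHz, 7.8 MHz, 8.6 MHz

fs/2 = 10.5 MHz.
34.2 MHz mod fs = 13.2 MHz.
13.2 MHz > fs/2 = 10.5 MHz, folds to fs − 13.2 MHz = 7.8 MHz.
18.1 MHz > fs/2 = 10.5 MHz, folds to fs − 18.1 MHz = 2.9 MHz.
4.1 MHz ≤ fs/2 = 10.5 MHz, passes unchanged.
54.4 MHz mod fs = 12.4 MHz.
12.4 MHz > fs/2 = 10.5 MHz, folds to fs − 12.4 MHz = 8.6 MHz.
69.1 MHz mod fs = 6.1 MHz.
6.1 MHz ≤ fs/2 = 10.5 MHz, appears at 6.1 MHz.
Distinct values: {2.9 MHz, 4.1 MHz, 6.1 MHz, 7.8 MHz, 8.6 MHz}.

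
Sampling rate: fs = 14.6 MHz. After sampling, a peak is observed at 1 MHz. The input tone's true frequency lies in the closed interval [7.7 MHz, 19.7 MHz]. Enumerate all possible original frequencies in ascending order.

13.6 MHz, 15.6 MHz

Frequencies that alias to 1 MHz are k·fs ± 1 MHz for integer k ≥ 0.
k=0: 1 MHz.
k=1: 13.6 MHz, 15.6 MHz.
k=2: 28.2 MHz, 30.2 MHz.
Within [7.7 MHz, 19.7 MHz]: 13.6 MHz, 15.6 MHz.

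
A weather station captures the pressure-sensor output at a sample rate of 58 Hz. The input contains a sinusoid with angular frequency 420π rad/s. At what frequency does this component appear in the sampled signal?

22 Hz

ω = 420π rad/s → f = ω/(2π) = 210 Hz.
210 Hz mod fs = 36 Hz.
36 Hz > fs/2 = 29 Hz, folds to fs − 36 Hz = 22 Hz.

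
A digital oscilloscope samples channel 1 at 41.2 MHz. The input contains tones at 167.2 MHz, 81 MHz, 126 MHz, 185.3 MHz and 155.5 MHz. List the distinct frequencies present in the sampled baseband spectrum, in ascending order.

fs/2 = 20.6 MHz.
167.2 MHz mod fs = 2.4 MHz.
2.4 MHz ≤ fs/2 = 20.6 MHz, appears at 2.4 MHz.
81 MHz mod fs = 39.8 MHz.
39.8 MHz > fs/2 = 20.6 MHz, folds to fs − 39.8 MHz = 1.4 MHz.
126 MHz mod fs = 2.4 MHz.
2.4 MHz ≤ fs/2 = 20.6 MHz, appears at 2.4 MHz.
185.3 MHz mod fs = 20.5 MHz.
20.5 MHz ≤ fs/2 = 20.6 MHz, appears at 20.5 MHz.
155.5 MHz mod fs = 31.9 MHz.
31.9 MHz > fs/2 = 20.6 MHz, folds to fs − 31.9 MHz = 9.3 MHz.
Distinct values: {1.4 MHz, 2.4 MHz, 9.3 MHz, 20.5 MHz}.

1.4 MHz, 2.4 MHz, 9.3 MHz, 20.5 MHz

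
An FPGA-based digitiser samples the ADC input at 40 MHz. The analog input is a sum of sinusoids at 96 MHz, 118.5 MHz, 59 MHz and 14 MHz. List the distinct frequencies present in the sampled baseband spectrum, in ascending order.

fs/2 = 20 MHz.
96 MHz mod fs = 16 MHz.
16 MHz ≤ fs/2 = 20 MHz, appears at 16 MHz.
118.5 MHz mod fs = 38.5 MHz.
38.5 MHz > fs/2 = 20 MHz, folds to fs − 38.5 MHz = 1.5 MHz.
59 MHz mod fs = 19 MHz.
19 MHz ≤ fs/2 = 20 MHz, appears at 19 MHz.
14 MHz ≤ fs/2 = 20 MHz, passes unchanged.
Distinct values: {1.5 MHz, 14 MHz, 16 MHz, 19 MHz}.

1.5 MHz, 14 MHz, 16 MHz, 19 MHz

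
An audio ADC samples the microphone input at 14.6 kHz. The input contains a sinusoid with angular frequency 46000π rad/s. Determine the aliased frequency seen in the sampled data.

6.2 kHz

ω = 46000π rad/s → f = ω/(2π) = 23000 Hz = 23 kHz.
23 kHz mod fs = 8.4 kHz.
8.4 kHz > fs/2 = 7.3 kHz, folds to fs − 8.4 kHz = 6.2 kHz.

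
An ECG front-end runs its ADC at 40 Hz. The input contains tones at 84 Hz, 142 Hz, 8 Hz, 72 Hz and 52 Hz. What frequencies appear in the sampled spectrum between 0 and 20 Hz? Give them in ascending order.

fs/2 = 20 Hz.
84 Hz mod fs = 4 Hz.
4 Hz ≤ fs/2 = 20 Hz, appears at 4 Hz.
142 Hz mod fs = 22 Hz.
22 Hz > fs/2 = 20 Hz, folds to fs − 22 Hz = 18 Hz.
8 Hz ≤ fs/2 = 20 Hz, passes unchanged.
72 Hz mod fs = 32 Hz.
32 Hz > fs/2 = 20 Hz, folds to fs − 32 Hz = 8 Hz.
52 Hz mod fs = 12 Hz.
12 Hz ≤ fs/2 = 20 Hz, appears at 12 Hz.
Distinct values: {4 Hz, 8 Hz, 12 Hz, 18 Hz}.

4 Hz, 8 Hz, 12 Hz, 18 Hz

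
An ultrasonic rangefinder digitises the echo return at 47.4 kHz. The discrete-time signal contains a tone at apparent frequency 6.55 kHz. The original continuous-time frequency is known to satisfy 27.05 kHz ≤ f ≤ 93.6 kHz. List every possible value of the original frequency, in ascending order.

Frequencies that alias to 6.55 kHz are k·fs ± 6.55 kHz for integer k ≥ 0.
k=0: 6.55 kHz.
k=1: 40.85 kHz, 53.95 kHz.
k=2: 88.25 kHz, 101.35 kHz.
k=3: 135.65 kHz, 148.75 kHz.
Within [27.05 kHz, 93.6 kHz]: 40.85 kHz, 53.95 kHz, 88.25 kHz.

40.85 kHz, 53.95 kHz, 88.25 kHz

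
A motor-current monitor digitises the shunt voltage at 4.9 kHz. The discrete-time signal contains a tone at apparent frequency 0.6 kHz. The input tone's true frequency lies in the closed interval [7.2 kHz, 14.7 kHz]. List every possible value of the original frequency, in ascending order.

Frequencies that alias to 0.6 kHz are k·fs ± 0.6 kHz for integer k ≥ 0.
k=0: 0.6 kHz.
k=1: 4.3 kHz, 5.5 kHz.
k=2: 9.2 kHz, 10.4 kHz.
k=3: 14.1 kHz, 15.3 kHz.
k=4: 19 kHz, 20.2 kHz.
Within [7.2 kHz, 14.7 kHz]: 9.2 kHz, 10.4 kHz, 14.1 kHz.

9.2 kHz, 10.4 kHz, 14.1 kHz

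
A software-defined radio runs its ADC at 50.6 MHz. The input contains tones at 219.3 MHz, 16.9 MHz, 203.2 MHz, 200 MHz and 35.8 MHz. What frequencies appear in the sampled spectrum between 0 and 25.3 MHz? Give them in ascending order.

fs/2 = 25.3 MHz.
219.3 MHz mod fs = 16.9 MHz.
16.9 MHz ≤ fs/2 = 25.3 MHz, appears at 16.9 MHz.
16.9 MHz ≤ fs/2 = 25.3 MHz, passes unchanged.
203.2 MHz mod fs = 0.8 MHz.
0.8 MHz ≤ fs/2 = 25.3 MHz, appears at 0.8 MHz.
200 MHz mod fs = 48.2 MHz.
48.2 MHz > fs/2 = 25.3 MHz, folds to fs − 48.2 MHz = 2.4 MHz.
35.8 MHz > fs/2 = 25.3 MHz, folds to fs − 35.8 MHz = 14.8 MHz.
Distinct values: {0.8 MHz, 2.4 MHz, 14.8 MHz, 16.9 MHz}.

0.8 MHz, 2.4 MHz, 14.8 MHz, 16.9 MHz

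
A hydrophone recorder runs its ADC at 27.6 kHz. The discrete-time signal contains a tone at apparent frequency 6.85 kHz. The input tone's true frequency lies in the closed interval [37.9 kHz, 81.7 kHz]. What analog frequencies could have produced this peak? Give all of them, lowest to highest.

48.35 kHz, 62.05 kHz, 75.95 kHz

Frequencies that alias to 6.85 kHz are k·fs ± 6.85 kHz for integer k ≥ 0.
k=0: 6.85 kHz.
k=1: 20.75 kHz, 34.45 kHz.
k=2: 48.35 kHz, 62.05 kHz.
k=3: 75.95 kHz, 89.65 kHz.
k=4: 103.55 kHz, 117.25 kHz.
Within [37.9 kHz, 81.7 kHz]: 48.35 kHz, 62.05 kHz, 75.95 kHz.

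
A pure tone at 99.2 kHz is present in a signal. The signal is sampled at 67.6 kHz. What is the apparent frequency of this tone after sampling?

99.2 kHz mod fs = 31.6 kHz.
31.6 kHz ≤ fs/2 = 33.8 kHz, appears at 31.6 kHz.

31.6 kHz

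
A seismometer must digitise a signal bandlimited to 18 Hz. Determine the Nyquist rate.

Nyquist rate = 2 × 18 Hz = 36 Hz.

36 Hz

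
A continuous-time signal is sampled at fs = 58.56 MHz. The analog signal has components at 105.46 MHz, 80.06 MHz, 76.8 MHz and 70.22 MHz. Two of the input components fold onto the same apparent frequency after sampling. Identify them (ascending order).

fs/2 = 29.28 MHz.
105.46 MHz mod fs = 46.9 MHz.
46.9 MHz > fs/2 = 29.28 MHz, folds to fs − 46.9 MHz = 11.66 MHz.
80.06 MHz mod fs = 21.5 MHz.
21.5 MHz ≤ fs/2 = 29.28 MHz, appears at 21.5 MHz.
76.8 MHz mod fs = 18.24 MHz.
18.24 MHz ≤ fs/2 = 29.28 MHz, appears at 18.24 MHz.
70.22 MHz mod fs = 11.66 MHz.
11.66 MHz ≤ fs/2 = 29.28 MHz, appears at 11.66 MHz.
70.22 MHz and 105.46 MHz both map to 11.66 MHz.

70.22 MHz, 105.46 MHz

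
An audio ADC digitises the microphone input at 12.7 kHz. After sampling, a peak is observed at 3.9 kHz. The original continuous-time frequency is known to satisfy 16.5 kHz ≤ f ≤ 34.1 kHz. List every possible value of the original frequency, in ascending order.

16.6 kHz, 21.5 kHz, 29.3 kHz

Frequencies that alias to 3.9 kHz are k·fs ± 3.9 kHz for integer k ≥ 0.
k=0: 3.9 kHz.
k=1: 8.8 kHz, 16.6 kHz.
k=2: 21.5 kHz, 29.3 kHz.
k=3: 34.2 kHz, 42 kHz.
Within [16.5 kHz, 34.1 kHz]: 16.6 kHz, 21.5 kHz, 29.3 kHz.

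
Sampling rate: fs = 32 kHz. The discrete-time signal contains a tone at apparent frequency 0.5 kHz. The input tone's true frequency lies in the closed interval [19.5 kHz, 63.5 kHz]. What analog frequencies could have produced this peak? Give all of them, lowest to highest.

Frequencies that alias to 0.5 kHz are k·fs ± 0.5 kHz for integer k ≥ 0.
k=0: 0.5 kHz.
k=1: 31.5 kHz, 32.5 kHz.
k=2: 63.5 kHz, 64.5 kHz.
k=3: 95.5 kHz, 96.5 kHz.
Within [19.5 kHz, 63.5 kHz]: 31.5 kHz, 32.5 kHz, 63.5 kHz.

31.5 kHz, 32.5 kHz, 63.5 kHz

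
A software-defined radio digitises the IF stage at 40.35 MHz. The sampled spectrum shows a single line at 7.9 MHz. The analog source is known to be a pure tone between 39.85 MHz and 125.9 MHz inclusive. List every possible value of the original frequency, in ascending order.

Frequencies that alias to 7.9 MHz are k·fs ± 7.9 MHz for integer k ≥ 0.
k=0: 7.9 MHz.
k=1: 32.45 MHz, 48.25 MHz.
k=2: 72.8 MHz, 88.6 MHz.
k=3: 113.15 MHz, 128.95 MHz.
k=4: 153.5 MHz, 169.3 MHz.
Within [39.85 MHz, 125.9 MHz]: 48.25 MHz, 72.8 MHz, 88.6 MHz, 113.15 MHz.

48.25 MHz, 72.8 MHz, 88.6 MHz, 113.15 MHz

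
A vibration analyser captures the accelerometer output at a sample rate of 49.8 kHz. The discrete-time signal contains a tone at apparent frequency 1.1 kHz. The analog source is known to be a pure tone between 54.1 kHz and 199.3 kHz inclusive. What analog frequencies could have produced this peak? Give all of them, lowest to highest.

Frequencies that alias to 1.1 kHz are k·fs ± 1.1 kHz for integer k ≥ 0.
k=0: 1.1 kHz.
k=1: 48.7 kHz, 50.9 kHz.
k=2: 98.5 kHz, 100.7 kHz.
k=3: 148.3 kHz, 150.5 kHz.
k=4: 198.1 kHz, 200.3 kHz.
k=5: 247.9 kHz, 250.1 kHz.
Within [54.1 kHz, 199.3 kHz]: 98.5 kHz, 100.7 kHz, 148.3 kHz, 150.5 kHz, 198.1 kHz.

98.5 kHz, 100.7 kHz, 148.3 kHz, 150.5 kHz, 198.1 kHz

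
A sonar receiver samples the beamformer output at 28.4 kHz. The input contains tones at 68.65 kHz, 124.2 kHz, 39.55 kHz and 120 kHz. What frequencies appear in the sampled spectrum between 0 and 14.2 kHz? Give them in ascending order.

fs/2 = 14.2 kHz.
68.65 kHz mod fs = 11.85 kHz.
11.85 kHz ≤ fs/2 = 14.2 kHz, appears at 11.85 kHz.
124.2 kHz mod fs = 10.6 kHz.
10.6 kHz ≤ fs/2 = 14.2 kHz, appears at 10.6 kHz.
39.55 kHz mod fs = 11.15 kHz.
11.15 kHz ≤ fs/2 = 14.2 kHz, appears at 11.15 kHz.
120 kHz mod fs = 6.4 kHz.
6.4 kHz ≤ fs/2 = 14.2 kHz, appears at 6.4 kHz.
Distinct values: {6.4 kHz, 10.6 kHz, 11.15 kHz, 11.85 kHz}.

6.4 kHz, 10.6 kHz, 11.15 kHz, 11.85 kHz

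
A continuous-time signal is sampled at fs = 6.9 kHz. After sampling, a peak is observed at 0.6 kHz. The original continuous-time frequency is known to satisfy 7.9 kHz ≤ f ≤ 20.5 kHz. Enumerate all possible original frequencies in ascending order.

Frequencies that alias to 0.6 kHz are k·fs ± 0.6 kHz for integer k ≥ 0.
k=0: 0.6 kHz.
k=1: 6.3 kHz, 7.5 kHz.
k=2: 13.2 kHz, 14.4 kHz.
k=3: 20.1 kHz, 21.3 kHz.
k=4: 27 kHz, 28.2 kHz.
Within [7.9 kHz, 20.5 kHz]: 13.2 kHz, 14.4 kHz, 20.1 kHz.

13.2 kHz, 14.4 kHz, 20.1 kHz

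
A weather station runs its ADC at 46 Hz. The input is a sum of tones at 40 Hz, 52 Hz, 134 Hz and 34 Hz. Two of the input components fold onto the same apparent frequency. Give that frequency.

6 Hz

fs/2 = 23 Hz.
40 Hz > fs/2 = 23 Hz, folds to fs − 40 Hz = 6 Hz.
52 Hz mod fs = 6 Hz.
6 Hz ≤ fs/2 = 23 Hz, appears at 6 Hz.
134 Hz mod fs = 42 Hz.
42 Hz > fs/2 = 23 Hz, folds to fs − 42 Hz = 4 Hz.
34 Hz > fs/2 = 23 Hz, folds to fs − 34 Hz = 12 Hz.
40 Hz and 52 Hz both map to 6 Hz.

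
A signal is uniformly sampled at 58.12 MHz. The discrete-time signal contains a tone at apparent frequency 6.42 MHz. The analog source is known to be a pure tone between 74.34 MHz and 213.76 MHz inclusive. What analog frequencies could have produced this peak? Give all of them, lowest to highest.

Frequencies that alias to 6.42 MHz are k·fs ± 6.42 MHz for integer k ≥ 0.
k=0: 6.42 MHz.
k=1: 51.7 MHz, 64.54 MHz.
k=2: 109.82 MHz, 122.66 MHz.
k=3: 167.94 MHz, 180.78 MHz.
k=4: 226.06 MHz, 238.9 MHz.
Within [74.34 MHz, 213.76 MHz]: 109.82 MHz, 122.66 MHz, 167.94 MHz, 180.78 MHz.

109.82 MHz, 122.66 MHz, 167.94 MHz, 180.78 MHz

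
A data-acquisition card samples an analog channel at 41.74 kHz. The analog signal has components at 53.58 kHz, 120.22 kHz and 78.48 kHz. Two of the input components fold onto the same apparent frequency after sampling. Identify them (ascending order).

fs/2 = 20.87 kHz.
53.58 kHz mod fs = 11.84 kHz.
11.84 kHz ≤ fs/2 = 20.87 kHz, appears at 11.84 kHz.
120.22 kHz mod fs = 36.74 kHz.
36.74 kHz > fs/2 = 20.87 kHz, folds to fs − 36.74 kHz = 5 kHz.
78.48 kHz mod fs = 36.74 kHz.
36.74 kHz > fs/2 = 20.87 kHz, folds to fs − 36.74 kHz = 5 kHz.
78.48 kHz and 120.22 kHz both map to 5 kHz.

78.48 kHz, 120.22 kHz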